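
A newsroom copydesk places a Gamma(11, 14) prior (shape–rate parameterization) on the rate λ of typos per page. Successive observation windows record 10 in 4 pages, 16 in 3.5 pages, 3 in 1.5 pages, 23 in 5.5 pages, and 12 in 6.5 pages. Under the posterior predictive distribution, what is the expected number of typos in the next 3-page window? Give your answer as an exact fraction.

Total count: 10 + 16 + 3 + 23 + 12 = 64.
Total exposure: 4 + 3.5 + 1.5 + 5.5 + 6.5 = 21 pages.
Gamma(α, β) with Poisson data over total exposure Σt gives posterior Gamma(α+Σx, β+Σt) = Gamma(75, 35).
Predictive mean over a 3-page window = T·E[λ|data] = 3·75/35 = 45/7.

45/7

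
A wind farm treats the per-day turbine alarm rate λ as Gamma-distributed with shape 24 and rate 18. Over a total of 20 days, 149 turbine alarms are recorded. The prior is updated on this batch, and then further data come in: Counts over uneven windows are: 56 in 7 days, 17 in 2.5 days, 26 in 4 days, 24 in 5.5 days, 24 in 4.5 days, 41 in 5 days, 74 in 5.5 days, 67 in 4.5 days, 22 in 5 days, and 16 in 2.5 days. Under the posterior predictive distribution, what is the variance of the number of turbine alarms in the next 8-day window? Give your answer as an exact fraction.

Total count 149 over total exposure 20 days.
After the first batch: Gamma(24 + 149, 18 + 20) = Gamma(173, 38).
Total count: 56 + 17 + 26 + 24 + 24 + 41 + 74 + 67 + 22 + 16 = 367.
Total exposure: 7 + 2.5 + 4 + 5.5 + 4.5 + 5 + 5.5 + 4.5 + 5 + 2.5 = 46 days.
After the second batch: Gamma(173 + 367, 38 + 46) = Gamma(540, 84).
The posterior predictive for a window of length T is Negative Binomial with variance T·α'·(β'+T)/β'² = 8·540·92/7056 = 2760/49.

2760/49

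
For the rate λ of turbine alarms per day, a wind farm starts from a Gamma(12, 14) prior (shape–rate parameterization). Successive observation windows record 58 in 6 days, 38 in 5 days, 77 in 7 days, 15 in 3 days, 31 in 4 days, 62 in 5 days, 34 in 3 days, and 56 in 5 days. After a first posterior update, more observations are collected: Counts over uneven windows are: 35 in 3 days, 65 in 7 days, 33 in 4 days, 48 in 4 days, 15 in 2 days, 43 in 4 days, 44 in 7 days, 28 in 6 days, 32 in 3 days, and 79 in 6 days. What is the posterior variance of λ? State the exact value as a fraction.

Total count: 58 + 38 + 77 + 15 + 31 + 62 + 34 + 56 = 371.
Total exposure: 6 + 5 + 7 + 3 + 4 + 5 + 3 + 5 = 38 days.
After the first batch: Gamma(12 + 371, 14 + 38) = Gamma(383, 52).
Total count: 35 + 65 + 33 + 48 + 15 + 43 + 44 + 28 + 32 + 79 = 422.
Total exposure: 3 + 7 + 4 + 4 + 2 + 4 + 7 + 6 + 3 + 6 = 46 days.
After the second batch: Gamma(383 + 422, 52 + 46) = Gamma(805, 98).
Posterior variance = α'/β'² = 805/9604 = 115/1372.

115/1372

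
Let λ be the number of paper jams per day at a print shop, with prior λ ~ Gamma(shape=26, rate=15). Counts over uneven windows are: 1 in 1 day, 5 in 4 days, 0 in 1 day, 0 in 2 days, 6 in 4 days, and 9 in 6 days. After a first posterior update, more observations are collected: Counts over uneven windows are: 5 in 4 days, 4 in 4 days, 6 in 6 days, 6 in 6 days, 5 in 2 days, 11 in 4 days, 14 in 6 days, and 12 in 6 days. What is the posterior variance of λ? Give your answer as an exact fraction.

Total count: 1 + 5 + 0 + 0 + 6 + 9 = 21.
Total exposure: 1 + 4 + 1 + 2 + 4 + 6 = 18 days.
After the first batch: Gamma(26 + 21, 15 + 18) = Gamma(47, 33).
Total count: 5 + 4 + 6 + 6 + 5 + 11 + 14 + 12 = 63.
Total exposure: 4 + 4 + 6 + 6 + 2 + 4 + 6 + 6 = 38 days.
After the second batch: Gamma(47 + 63, 33 + 38) = Gamma(110, 71).
Posterior variance = α'/β'² = 110/5041.

110/5041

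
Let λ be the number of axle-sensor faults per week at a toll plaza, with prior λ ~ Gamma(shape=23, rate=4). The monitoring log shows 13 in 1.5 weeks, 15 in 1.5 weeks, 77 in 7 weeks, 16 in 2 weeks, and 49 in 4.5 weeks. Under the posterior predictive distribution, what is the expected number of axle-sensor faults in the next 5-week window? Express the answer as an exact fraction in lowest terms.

1930/41

Total count: 13 + 15 + 77 + 16 + 49 = 170.
Total exposure: 1.5 + 1.5 + 7 + 2 + 4.5 = 16.5 weeks.
Conjugate update: add total count to the shape and total exposure to the rate, giving Gamma(193, 41/2).
Predictive mean over a 5-week window = T·E[λ|data] = 5·193/(41/2) = 1930/41.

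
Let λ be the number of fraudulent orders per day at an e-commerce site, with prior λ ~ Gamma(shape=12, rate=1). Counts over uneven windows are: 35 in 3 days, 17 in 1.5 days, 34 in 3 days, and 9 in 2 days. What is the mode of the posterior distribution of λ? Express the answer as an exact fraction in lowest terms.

Total count: 35 + 17 + 34 + 9 = 95.
Total exposure: 3 + 1.5 + 3 + 2 = 9.5 days.
By Gamma–Poisson conjugacy, the posterior is Gamma(α + Σx, β + Σt) = Gamma(12 + 95, 1 + 9.5) = Gamma(107, 21/2).
Posterior mode = (α'−1)/β' = 106/(21/2) = 212/21.

212/21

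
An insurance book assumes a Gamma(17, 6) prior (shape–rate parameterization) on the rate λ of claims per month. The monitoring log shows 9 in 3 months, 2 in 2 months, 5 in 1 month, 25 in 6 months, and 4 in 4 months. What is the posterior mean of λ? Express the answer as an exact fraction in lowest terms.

31/11

Total count: 9 + 2 + 5 + 25 + 4 = 45.
Total exposure: 3 + 2 + 1 + 6 + 4 = 16 months.
Conjugate update: add total count to the shape and total exposure to the rate, giving Gamma(62, 22).
Posterior mean = α'/β' = 62/22 = 31/11.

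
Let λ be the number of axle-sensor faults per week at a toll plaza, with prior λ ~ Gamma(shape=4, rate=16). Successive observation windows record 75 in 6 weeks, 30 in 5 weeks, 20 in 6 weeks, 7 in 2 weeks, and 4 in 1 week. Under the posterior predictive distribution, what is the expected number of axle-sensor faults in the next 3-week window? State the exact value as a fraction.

Total count: 75 + 30 + 20 + 7 + 4 = 136.
Total exposure: 6 + 5 + 6 + 2 + 1 = 20 weeks.
The Gamma prior is conjugate for the Poisson rate, so λ | data ~ Gamma(4+136, 16+20) = Gamma(140, 36).
Predictive mean over a 3-week window = T·E[λ|data] = 3·140/36 = 35/3.

35/3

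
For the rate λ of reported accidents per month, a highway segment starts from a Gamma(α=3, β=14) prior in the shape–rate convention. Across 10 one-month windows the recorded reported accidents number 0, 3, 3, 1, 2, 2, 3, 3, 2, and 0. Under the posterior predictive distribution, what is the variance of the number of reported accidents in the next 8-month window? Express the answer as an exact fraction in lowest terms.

Total count: 0 + 3 + 3 + 1 + 2 + 2 + 3 + 3 + 2 + 0 = 19.
Total exposure: 10 months.
The Gamma prior is conjugate for the Poisson rate, so λ | data ~ Gamma(3+19, 14+10) = Gamma(22, 24).
The posterior predictive for a window of length T is Negative Binomial with variance T·α'·(β'+T)/β'² = 8·22·32/576 = 88/9.

88/9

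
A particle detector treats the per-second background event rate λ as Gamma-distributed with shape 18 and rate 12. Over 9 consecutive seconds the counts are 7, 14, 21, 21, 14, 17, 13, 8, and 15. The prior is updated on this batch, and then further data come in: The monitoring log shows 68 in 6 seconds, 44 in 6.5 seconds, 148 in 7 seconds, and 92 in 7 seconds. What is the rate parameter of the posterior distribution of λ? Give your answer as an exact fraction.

Total count: 7 + 14 + 21 + 21 + 14 + 17 + 13 + 8 + 15 = 130.
Total exposure: 9 seconds.
After the first batch: Gamma(18 + 130, 12 + 9) = Gamma(148, 21).
Total count: 68 + 44 + 148 + 92 = 352.
Total exposure: 6 + 6.5 + 7 + 7 = 26.5 seconds.
After the second batch: Gamma(148 + 352, 21 + 26.5) = Gamma(500, 95/2).

95/2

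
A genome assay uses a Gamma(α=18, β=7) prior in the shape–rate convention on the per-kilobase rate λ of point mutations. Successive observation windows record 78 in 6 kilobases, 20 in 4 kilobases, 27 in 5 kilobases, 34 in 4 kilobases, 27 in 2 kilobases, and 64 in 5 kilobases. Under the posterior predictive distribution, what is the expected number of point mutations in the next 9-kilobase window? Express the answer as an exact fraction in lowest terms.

Total count: 78 + 20 + 27 + 34 + 27 + 64 = 250.
Total exposure: 6 + 4 + 5 + 4 + 2 + 5 = 26 kilobases.
By Gamma–Poisson conjugacy, the posterior is Gamma(α + Σx, β + Σt) = Gamma(18 + 250, 7 + 26) = Gamma(268, 33).
Predictive mean over a 9-kilobase window = T·E[λ|data] = 9·268/33 = 804/11.

804/11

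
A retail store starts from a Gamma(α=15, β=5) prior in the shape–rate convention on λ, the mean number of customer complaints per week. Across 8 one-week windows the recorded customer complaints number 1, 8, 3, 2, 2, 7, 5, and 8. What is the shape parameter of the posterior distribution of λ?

51

Total count: 1 + 8 + 3 + 2 + 2 + 7 + 5 + 8 = 36.
Total exposure: 8 weeks.
Posterior: α' = 15 + 36 = 51, β' = 5 + 8 = 13.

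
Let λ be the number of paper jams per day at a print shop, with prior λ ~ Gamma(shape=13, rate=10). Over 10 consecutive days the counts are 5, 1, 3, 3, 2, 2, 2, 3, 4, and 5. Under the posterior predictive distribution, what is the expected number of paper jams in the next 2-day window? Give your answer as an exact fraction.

Total count: 5 + 1 + 3 + 3 + 2 + 2 + 2 + 3 + 4 + 5 = 30.
Total exposure: 10 days.
Conjugate update: add total count to the shape and total exposure to the rate, giving Gamma(43, 20).
Predictive mean over a 2-day window = T·E[λ|data] = 2·43/20 = 43/10.

43/10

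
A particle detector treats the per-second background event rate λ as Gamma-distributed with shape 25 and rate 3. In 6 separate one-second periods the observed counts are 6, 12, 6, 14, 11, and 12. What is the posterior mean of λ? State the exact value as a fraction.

Total count: 6 + 12 + 6 + 14 + 11 + 12 = 61.
Total exposure: 6 seconds.
Conjugate update: add total count to the shape and total exposure to the rate, giving Gamma(86, 9).
Posterior mean = α'/β' = 86/9.

86/9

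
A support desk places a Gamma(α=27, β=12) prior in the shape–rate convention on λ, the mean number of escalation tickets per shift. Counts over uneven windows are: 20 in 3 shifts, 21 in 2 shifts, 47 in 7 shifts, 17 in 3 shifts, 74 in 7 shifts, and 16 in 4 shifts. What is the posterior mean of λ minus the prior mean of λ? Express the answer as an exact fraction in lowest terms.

273/76

Total count: 20 + 21 + 47 + 17 + 74 + 16 = 195.
Total exposure: 3 + 2 + 7 + 3 + 7 + 4 = 26 shifts.
Conjugate update: add total count to the shape and total exposure to the rate, giving Gamma(222, 38).
Posterior mean = 222/38 = 111/19; prior mean = 27/12 = 9/4. Difference = 111/19 − 9/4 = 273/76.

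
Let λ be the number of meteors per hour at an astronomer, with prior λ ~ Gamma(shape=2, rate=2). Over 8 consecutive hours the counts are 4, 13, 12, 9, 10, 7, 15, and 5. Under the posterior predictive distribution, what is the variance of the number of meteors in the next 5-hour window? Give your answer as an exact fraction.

Total count: 4 + 13 + 12 + 9 + 10 + 7 + 15 + 5 = 75.
Total exposure: 8 hours.
Gamma(α, β) with Poisson data over total exposure Σt gives posterior Gamma(α+Σx, β+Σt) = Gamma(77, 10).
The posterior predictive for a window of length T is Negative Binomial with variance T·α'·(β'+T)/β'² = 5·77·15/100 = 231/4.

231/4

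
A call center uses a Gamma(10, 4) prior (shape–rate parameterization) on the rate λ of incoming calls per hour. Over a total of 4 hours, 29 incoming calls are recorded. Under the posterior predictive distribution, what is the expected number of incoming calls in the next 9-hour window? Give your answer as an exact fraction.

351/8

Total count 29 over total exposure 4 hours.
The Gamma prior is conjugate for the Poisson rate, so λ | data ~ Gamma(10+29, 4+4) = Gamma(39, 8).
Predictive mean over a 9-hour window = T·E[λ|data] = 9·39/8 = 351/8.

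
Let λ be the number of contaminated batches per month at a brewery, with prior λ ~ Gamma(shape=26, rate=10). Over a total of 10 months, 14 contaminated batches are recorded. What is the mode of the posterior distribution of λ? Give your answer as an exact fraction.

39/20

Total count 14 over total exposure 10 months.
Gamma(α, β) with Poisson data over total exposure Σt gives posterior Gamma(α+Σx, β+Σt) = Gamma(40, 20).
Posterior mode = (α'−1)/β' = 39/20.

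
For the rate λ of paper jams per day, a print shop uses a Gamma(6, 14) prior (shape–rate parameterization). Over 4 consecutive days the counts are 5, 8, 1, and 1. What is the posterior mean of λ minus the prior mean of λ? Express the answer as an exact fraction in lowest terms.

31/42

Total count: 5 + 8 + 1 + 1 = 15.
Total exposure: 4 days.
Posterior: α' = 6 + 15 = 21, β' = 14 + 4 = 18.
Posterior mean = 21/18 = 7/6; prior mean = 6/14 = 3/7. Difference = 7/6 − 3/7 = 31/42.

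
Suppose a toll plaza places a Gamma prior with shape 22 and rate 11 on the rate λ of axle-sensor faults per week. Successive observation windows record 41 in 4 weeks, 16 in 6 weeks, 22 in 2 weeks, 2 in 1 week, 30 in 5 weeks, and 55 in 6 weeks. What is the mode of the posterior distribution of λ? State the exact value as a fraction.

Total count: 41 + 16 + 22 + 2 + 30 + 55 = 166.
Total exposure: 4 + 6 + 2 + 1 + 5 + 6 = 24 weeks.
Conjugate update: add total count to the shape and total exposure to the rate, giving Gamma(188, 35).
Posterior mode = (α'−1)/β' = 187/35.

187/35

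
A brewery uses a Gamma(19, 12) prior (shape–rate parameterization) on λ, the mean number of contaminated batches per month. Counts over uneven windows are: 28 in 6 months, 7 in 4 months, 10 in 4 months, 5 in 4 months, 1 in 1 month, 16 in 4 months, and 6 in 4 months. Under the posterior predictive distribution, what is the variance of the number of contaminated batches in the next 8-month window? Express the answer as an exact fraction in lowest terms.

Total count: 28 + 7 + 10 + 5 + 1 + 16 + 6 = 73.
Total exposure: 6 + 4 + 4 + 4 + 1 + 4 + 4 = 27 months.
Gamma(α, β) with Poisson data over total exposure Σt gives posterior Gamma(α+Σx, β+Σt) = Gamma(92, 39).
The posterior predictive for a window of length T is Negative Binomial with variance T·α'·(β'+T)/β'² = 8·92·47/1521 = 34592/1521.

34592/1521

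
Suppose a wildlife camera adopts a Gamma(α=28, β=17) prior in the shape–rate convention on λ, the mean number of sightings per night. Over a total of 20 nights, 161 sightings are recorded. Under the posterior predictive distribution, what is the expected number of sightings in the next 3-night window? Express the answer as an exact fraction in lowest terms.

Total count 161 over total exposure 20 nights.
Conjugate update: add total count to the shape and total exposure to the rate, giving Gamma(189, 37).
Predictive mean over a 3-night window = T·E[λ|data] = 3·189/37 = 567/37.

567/37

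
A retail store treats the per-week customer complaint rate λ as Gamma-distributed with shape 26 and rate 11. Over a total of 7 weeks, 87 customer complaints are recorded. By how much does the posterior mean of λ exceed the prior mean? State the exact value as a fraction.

Total count 87 over total exposure 7 weeks.
The Gamma prior is conjugate for the Poisson rate, so λ | data ~ Gamma(26+87, 11+7) = Gamma(113, 18).
Posterior mean = 113/18 = 113/18; prior mean = 26/11 = 26/11. Difference = 113/18 − 26/11 = 775/198.

775/198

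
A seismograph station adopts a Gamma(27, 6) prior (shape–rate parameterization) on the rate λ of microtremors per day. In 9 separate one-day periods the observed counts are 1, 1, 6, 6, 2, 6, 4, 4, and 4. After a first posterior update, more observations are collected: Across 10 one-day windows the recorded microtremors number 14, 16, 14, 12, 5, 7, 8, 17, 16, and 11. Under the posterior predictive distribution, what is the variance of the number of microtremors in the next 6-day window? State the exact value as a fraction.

33666/625

Total count: 1 + 1 + 6 + 6 + 2 + 6 + 4 + 4 + 4 = 34.
Total exposure: 9 days.
After the first batch: Gamma(27 + 34, 6 + 9) = Gamma(61, 15).
Total count: 14 + 16 + 14 + 12 + 5 + 7 + 8 + 17 + 16 + 11 = 120.
Total exposure: 10 days.
After the second batch: Gamma(61 + 120, 15 + 10) = Gamma(181, 25).
The posterior predictive for a window of length T is Negative Binomial with variance T·α'·(β'+T)/β'² = 6·181·31/625 = 33666/625.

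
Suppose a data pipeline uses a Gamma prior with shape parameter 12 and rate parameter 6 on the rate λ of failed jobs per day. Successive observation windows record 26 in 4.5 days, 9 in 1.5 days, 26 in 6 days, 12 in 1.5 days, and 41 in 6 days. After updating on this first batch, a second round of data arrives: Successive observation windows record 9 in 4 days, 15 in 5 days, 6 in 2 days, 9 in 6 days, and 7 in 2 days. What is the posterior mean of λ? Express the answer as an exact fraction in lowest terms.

Total count: 26 + 9 + 26 + 12 + 41 = 114.
Total exposure: 4.5 + 1.5 + 6 + 1.5 + 6 = 19.5 days.
After the first batch: Gamma(12 + 114, 6 + 19.5) = Gamma(126, 51/2).
Total count: 9 + 15 + 6 + 9 + 7 = 46.
Total exposure: 4 + 5 + 2 + 6 + 2 = 19 days.
After the second batch: Gamma(126 + 46, 51/2 + 19) = Gamma(172, 89/2).
Posterior mean = α'/β' = 172/(89/2) = 344/89.

344/89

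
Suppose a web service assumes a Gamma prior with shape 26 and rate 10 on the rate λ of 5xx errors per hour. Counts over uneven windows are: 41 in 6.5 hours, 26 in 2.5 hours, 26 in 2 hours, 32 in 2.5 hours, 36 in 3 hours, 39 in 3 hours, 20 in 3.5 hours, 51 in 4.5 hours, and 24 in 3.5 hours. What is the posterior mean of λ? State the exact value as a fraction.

Total count: 41 + 26 + 26 + 32 + 36 + 39 + 20 + 51 + 24 = 295.
Total exposure: 6.5 + 2.5 + 2 + 2.5 + 3 + 3 + 3.5 + 4.5 + 3.5 = 31 hours.
By Gamma–Poisson conjugacy, the posterior is Gamma(α + Σx, β + Σt) = Gamma(26 + 295, 10 + 31) = Gamma(321, 41).
Posterior mean = α'/β' = 321/41.

321/41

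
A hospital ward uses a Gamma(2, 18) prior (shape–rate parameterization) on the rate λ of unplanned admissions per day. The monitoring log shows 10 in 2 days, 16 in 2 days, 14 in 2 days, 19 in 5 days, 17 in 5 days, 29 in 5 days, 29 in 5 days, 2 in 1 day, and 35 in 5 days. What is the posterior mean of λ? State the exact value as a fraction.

Total count: 10 + 16 + 14 + 19 + 17 + 29 + 29 + 2 + 35 = 171.
Total exposure: 2 + 2 + 2 + 5 + 5 + 5 + 5 + 1 + 5 = 32 days.
The Gamma prior is conjugate for the Poisson rate, so λ | data ~ Gamma(2+171, 18+32) = Gamma(173, 50).
Posterior mean = α'/β' = 173/50.

173/50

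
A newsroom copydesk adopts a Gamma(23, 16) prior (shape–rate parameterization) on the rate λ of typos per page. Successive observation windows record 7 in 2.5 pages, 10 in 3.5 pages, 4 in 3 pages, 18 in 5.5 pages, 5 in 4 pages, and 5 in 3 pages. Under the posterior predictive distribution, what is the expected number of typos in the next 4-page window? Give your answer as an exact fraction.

Total count: 7 + 10 + 4 + 18 + 5 + 5 = 49.
Total exposure: 2.5 + 3.5 + 3 + 5.5 + 4 + 3 = 21.5 pages.
Conjugate update: add total count to the shape and total exposure to the rate, giving Gamma(72, 75/2).
Predictive mean over a 4-page window = T·E[λ|data] = 4·72/(75/2) = 192/25.

192/25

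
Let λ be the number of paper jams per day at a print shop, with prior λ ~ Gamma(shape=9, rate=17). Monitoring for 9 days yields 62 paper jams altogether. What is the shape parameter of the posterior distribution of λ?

71

Total count 62 over total exposure 9 days.
By Gamma–Poisson conjugacy, the posterior is Gamma(α + Σx, β + Σt) = Gamma(9 + 62, 17 + 9) = Gamma(71, 26).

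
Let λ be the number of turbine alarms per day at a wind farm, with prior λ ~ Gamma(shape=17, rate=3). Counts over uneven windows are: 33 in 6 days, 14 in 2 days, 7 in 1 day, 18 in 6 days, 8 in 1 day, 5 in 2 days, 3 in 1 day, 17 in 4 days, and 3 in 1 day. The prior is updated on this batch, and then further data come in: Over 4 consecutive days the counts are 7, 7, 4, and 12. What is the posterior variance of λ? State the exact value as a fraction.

5/31

Total count: 33 + 14 + 7 + 18 + 8 + 5 + 3 + 17 + 3 = 108.
Total exposure: 6 + 2 + 1 + 6 + 1 + 2 + 1 + 4 + 1 = 24 days.
After the first batch: Gamma(17 + 108, 3 + 24) = Gamma(125, 27).
Total count: 7 + 7 + 4 + 12 = 30.
Total exposure: 4 days.
After the second batch: Gamma(125 + 30, 27 + 4) = Gamma(155, 31).
Posterior variance = α'/β'² = 155/961 = 5/31.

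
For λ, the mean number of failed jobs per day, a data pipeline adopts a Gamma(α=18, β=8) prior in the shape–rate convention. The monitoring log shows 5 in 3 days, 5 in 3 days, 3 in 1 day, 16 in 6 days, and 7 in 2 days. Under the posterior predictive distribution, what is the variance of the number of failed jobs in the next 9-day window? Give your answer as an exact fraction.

15552/529

Total count: 5 + 5 + 3 + 16 + 7 = 36.
Total exposure: 3 + 3 + 1 + 6 + 2 = 15 days.
Conjugate update: add total count to the shape and total exposure to the rate, giving Gamma(54, 23).
The posterior predictive for a window of length T is Negative Binomial with variance T·α'·(β'+T)/β'² = 9·54·32/529 = 15552/529.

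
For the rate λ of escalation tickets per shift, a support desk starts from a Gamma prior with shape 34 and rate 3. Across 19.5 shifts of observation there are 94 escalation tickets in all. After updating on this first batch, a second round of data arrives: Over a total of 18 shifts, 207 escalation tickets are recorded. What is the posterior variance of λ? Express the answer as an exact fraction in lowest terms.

1340/6561

Total count 94 over total exposure 19.5 shifts.
After the first batch: Gamma(34 + 94, 3 + 19.5) = Gamma(128, 45/2).
Total count 207 over total exposure 18 shifts.
After the second batch: Gamma(128 + 207, 45/2 + 18) = Gamma(335, 81/2).
Posterior variance = α'/β'² = 335/(6561/4) = 1340/6561.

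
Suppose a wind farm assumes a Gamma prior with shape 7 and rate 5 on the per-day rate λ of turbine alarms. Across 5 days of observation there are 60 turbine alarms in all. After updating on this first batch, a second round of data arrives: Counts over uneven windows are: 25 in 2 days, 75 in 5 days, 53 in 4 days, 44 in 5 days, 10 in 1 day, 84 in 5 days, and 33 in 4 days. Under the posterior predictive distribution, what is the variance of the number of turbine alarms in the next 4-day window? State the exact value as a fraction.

3910/81

Total count 60 over total exposure 5 days.
After the first batch: Gamma(7 + 60, 5 + 5) = Gamma(67, 10).
Total count: 25 + 75 + 53 + 44 + 10 + 84 + 33 = 324.
Total exposure: 2 + 5 + 4 + 5 + 1 + 5 + 4 = 26 days.
After the second batch: Gamma(67 + 324, 10 + 26) = Gamma(391, 36).
The posterior predictive for a window of length T is Negative Binomial with variance T·α'·(β'+T)/β'² = 4·391·40/1296 = 3910/81.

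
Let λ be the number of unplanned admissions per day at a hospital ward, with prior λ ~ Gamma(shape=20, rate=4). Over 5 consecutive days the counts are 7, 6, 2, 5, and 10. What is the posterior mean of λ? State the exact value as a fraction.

50/9

Total count: 7 + 6 + 2 + 5 + 10 = 30.
Total exposure: 5 days.
The Gamma prior is conjugate for the Poisson rate, so λ | data ~ Gamma(20+30, 4+5) = Gamma(50, 9).
Posterior mean = α'/β' = 50/9.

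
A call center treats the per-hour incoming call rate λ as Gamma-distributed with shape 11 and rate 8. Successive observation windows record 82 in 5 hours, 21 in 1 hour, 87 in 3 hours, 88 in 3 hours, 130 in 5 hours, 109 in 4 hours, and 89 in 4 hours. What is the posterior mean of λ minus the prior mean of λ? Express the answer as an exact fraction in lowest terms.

4573/264

Total count: 82 + 21 + 87 + 88 + 130 + 109 + 89 = 606.
Total exposure: 5 + 1 + 3 + 3 + 5 + 4 + 4 = 25 hours.
Gamma(α, β) with Poisson data over total exposure Σt gives posterior Gamma(α+Σx, β+Σt) = Gamma(617, 33).
Posterior mean = 617/33 = 617/33; prior mean = 11/8 = 11/8. Difference = 617/33 − 11/8 = 4573/264.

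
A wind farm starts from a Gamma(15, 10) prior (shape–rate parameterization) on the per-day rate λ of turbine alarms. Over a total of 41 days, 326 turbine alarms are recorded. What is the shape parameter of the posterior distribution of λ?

341

Total count 326 over total exposure 41 days.
Posterior: α' = 15 + 326 = 341, β' = 10 + 41 = 51.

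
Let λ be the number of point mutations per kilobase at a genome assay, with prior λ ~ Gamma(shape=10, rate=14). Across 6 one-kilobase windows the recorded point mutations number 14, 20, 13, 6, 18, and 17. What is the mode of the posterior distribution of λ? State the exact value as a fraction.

Total count: 14 + 20 + 13 + 6 + 18 + 17 = 88.
Total exposure: 6 kilobases.
Conjugate update: add total count to the shape and total exposure to the rate, giving Gamma(98, 20).
Posterior mode = (α'−1)/β' = 97/20.

97/20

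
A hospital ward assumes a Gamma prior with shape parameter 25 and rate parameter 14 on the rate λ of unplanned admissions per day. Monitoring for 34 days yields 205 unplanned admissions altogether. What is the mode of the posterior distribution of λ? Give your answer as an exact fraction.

Total count 205 over total exposure 34 days.
By Gamma–Poisson conjugacy, the posterior is Gamma(α + Σx, β + Σt) = Gamma(25 + 205, 14 + 34) = Gamma(230, 48).
Posterior mode = (α'−1)/β' = 229/48.

229/48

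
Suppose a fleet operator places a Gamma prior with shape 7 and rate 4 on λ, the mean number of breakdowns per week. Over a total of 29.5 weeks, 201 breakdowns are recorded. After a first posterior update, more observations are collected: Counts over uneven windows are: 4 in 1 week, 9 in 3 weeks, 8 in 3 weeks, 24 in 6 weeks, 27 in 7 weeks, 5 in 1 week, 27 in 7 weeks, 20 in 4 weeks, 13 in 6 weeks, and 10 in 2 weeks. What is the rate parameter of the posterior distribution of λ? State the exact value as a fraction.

Total count 201 over total exposure 29.5 weeks.
After the first batch: Gamma(7 + 201, 4 + 29.5) = Gamma(208, 67/2).
Total count: 4 + 9 + 8 + 24 + 27 + 5 + 27 + 20 + 13 + 10 = 147.
Total exposure: 1 + 3 + 3 + 6 + 7 + 1 + 7 + 4 + 6 + 2 = 40 weeks.
After the second batch: Gamma(208 + 147, 67/2 + 40) = Gamma(355, 147/2).

147/2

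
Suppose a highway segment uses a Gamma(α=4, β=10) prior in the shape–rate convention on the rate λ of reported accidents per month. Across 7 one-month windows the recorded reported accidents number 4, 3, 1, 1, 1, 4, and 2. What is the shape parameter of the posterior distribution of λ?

20

Total count: 4 + 3 + 1 + 1 + 1 + 4 + 2 = 16.
Total exposure: 7 months.
Conjugate update: add total count to the shape and total exposure to the rate, giving Gamma(20, 17).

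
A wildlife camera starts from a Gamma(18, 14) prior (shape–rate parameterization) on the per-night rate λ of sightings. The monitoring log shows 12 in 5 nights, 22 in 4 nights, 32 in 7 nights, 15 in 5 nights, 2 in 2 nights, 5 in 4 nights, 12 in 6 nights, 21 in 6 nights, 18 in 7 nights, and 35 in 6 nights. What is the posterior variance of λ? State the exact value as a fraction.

Total count: 12 + 22 + 32 + 15 + 2 + 5 + 12 + 21 + 18 + 35 = 174.
Total exposure: 5 + 4 + 7 + 5 + 2 + 4 + 6 + 6 + 7 + 6 = 52 nights.
The Gamma prior is conjugate for the Poisson rate, so λ | data ~ Gamma(18+174, 14+52) = Gamma(192, 66).
Posterior variance = α'/β'² = 192/4356 = 16/363.

16/363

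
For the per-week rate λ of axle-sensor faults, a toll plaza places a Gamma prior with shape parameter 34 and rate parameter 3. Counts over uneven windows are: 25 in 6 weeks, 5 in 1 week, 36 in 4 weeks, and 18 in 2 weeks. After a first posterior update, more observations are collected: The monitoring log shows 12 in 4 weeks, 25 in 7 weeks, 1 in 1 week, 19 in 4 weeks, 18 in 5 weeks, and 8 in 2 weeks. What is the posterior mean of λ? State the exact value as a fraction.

Total count: 25 + 5 + 36 + 18 = 84.
Total exposure: 6 + 1 + 4 + 2 = 13 weeks.
After the first batch: Gamma(34 + 84, 3 + 13) = Gamma(118, 16).
Total count: 12 + 25 + 1 + 19 + 18 + 8 = 83.
Total exposure: 4 + 7 + 1 + 4 + 5 + 2 = 23 weeks.
After the second batch: Gamma(118 + 83, 16 + 23) = Gamma(201, 39).
Posterior mean = α'/β' = 201/39 = 67/13.

67/13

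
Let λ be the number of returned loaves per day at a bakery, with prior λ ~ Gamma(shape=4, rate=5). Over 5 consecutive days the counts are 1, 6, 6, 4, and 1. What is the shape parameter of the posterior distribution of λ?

22

Total count: 1 + 6 + 6 + 4 + 1 = 18.
Total exposure: 5 days.
The Gamma prior is conjugate for the Poisson rate, so λ | data ~ Gamma(4+18, 5+5) = Gamma(22, 10).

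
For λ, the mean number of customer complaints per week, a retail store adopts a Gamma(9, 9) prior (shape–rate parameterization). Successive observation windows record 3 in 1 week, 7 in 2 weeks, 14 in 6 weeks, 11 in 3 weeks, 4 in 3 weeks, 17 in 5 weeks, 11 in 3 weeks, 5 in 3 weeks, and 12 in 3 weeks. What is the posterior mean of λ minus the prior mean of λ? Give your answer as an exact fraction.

55/38

Total count: 3 + 7 + 14 + 11 + 4 + 17 + 11 + 5 + 12 = 84.
Total exposure: 1 + 2 + 6 + 3 + 3 + 5 + 3 + 3 + 3 = 29 weeks.
Gamma(α, β) with Poisson data over total exposure Σt gives posterior Gamma(α+Σx, β+Σt) = Gamma(93, 38).
Posterior mean = 93/38 = 93/38; prior mean = 9/9 = 1. Difference = 93/38 − 1 = 55/38.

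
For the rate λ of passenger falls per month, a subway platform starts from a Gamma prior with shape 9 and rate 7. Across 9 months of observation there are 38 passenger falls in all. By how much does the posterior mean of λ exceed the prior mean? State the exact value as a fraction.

Total count 38 over total exposure 9 months.
Posterior: α' = 9 + 38 = 47, β' = 7 + 9 = 16.
Posterior mean = 47/16 = 47/16; prior mean = 9/7 = 9/7. Difference = 47/16 − 9/7 = 185/112.

185/112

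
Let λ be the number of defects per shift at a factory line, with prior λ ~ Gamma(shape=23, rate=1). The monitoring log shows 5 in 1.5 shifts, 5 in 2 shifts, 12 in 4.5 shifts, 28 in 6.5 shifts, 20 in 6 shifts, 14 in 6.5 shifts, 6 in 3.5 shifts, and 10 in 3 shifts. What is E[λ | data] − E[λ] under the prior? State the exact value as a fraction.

-447/23

Total count: 5 + 5 + 12 + 28 + 20 + 14 + 6 + 10 = 100.
Total exposure: 1.5 + 2 + 4.5 + 6.5 + 6 + 6.5 + 3.5 + 3 = 33.5 shifts.
The Gamma prior is conjugate for the Poisson rate, so λ | data ~ Gamma(23+100, 1+33.5) = Gamma(123, 69/2).
Posterior mean = 123/(69/2) = 82/23; prior mean = 23/1 = 23. Difference = 82/23 − 23 = -447/23.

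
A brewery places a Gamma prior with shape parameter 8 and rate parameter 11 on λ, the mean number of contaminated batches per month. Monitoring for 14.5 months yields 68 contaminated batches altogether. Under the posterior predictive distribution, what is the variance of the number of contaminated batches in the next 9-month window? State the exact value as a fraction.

Total count 68 over total exposure 14.5 months.
Gamma(α, β) with Poisson data over total exposure Σt gives posterior Gamma(α+Σx, β+Σt) = Gamma(76, 51/2).
The posterior predictive for a window of length T is Negative Binomial with variance T·α'·(β'+T)/β'² = 9·76·(69/2)/(2601/4) = 10488/289.

10488/289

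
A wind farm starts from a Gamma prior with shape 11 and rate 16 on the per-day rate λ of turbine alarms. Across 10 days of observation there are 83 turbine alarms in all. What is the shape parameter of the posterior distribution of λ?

94

Total count 83 over total exposure 10 days.
The Gamma prior is conjugate for the Poisson rate, so λ | data ~ Gamma(11+83, 16+10) = Gamma(94, 26).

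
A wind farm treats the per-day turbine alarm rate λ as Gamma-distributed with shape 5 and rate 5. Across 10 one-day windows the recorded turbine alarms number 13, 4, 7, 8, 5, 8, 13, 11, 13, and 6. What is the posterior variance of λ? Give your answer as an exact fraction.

Total count: 13 + 4 + 7 + 8 + 5 + 8 + 13 + 11 + 13 + 6 = 88.
Total exposure: 10 days.
By Gamma–Poisson conjugacy, the posterior is Gamma(α + Σx, β + Σt) = Gamma(5 + 88, 5 + 10) = Gamma(93, 15).
Posterior variance = α'/β'² = 93/225 = 31/75.

31/75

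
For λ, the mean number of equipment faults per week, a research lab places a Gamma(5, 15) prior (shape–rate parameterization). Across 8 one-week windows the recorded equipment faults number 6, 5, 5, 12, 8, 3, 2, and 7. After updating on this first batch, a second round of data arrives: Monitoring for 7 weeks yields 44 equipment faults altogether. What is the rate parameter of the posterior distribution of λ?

30

Total count: 6 + 5 + 5 + 12 + 8 + 3 + 2 + 7 = 48.
Total exposure: 8 weeks.
After the first batch: Gamma(5 + 48, 15 + 8) = Gamma(53, 23).
Total count 44 over total exposure 7 weeks.
After the second batch: Gamma(53 + 44, 23 + 7) = Gamma(97, 30).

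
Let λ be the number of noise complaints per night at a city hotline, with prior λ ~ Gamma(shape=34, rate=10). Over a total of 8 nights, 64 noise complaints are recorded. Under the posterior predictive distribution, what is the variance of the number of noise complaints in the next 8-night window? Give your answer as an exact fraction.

5096/81

Total count 64 over total exposure 8 nights.
The Gamma prior is conjugate for the Poisson rate, so λ | data ~ Gamma(34+64, 10+8) = Gamma(98, 18).
The posterior predictive for a window of length T is Negative Binomial with variance T·α'·(β'+T)/β'² = 8·98·26/324 = 5096/81.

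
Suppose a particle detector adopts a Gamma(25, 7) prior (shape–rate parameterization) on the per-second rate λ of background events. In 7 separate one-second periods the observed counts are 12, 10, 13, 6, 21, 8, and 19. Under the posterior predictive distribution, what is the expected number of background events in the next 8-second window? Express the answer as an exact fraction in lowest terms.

Total count: 12 + 10 + 13 + 6 + 21 + 8 + 19 = 89.
Total exposure: 7 seconds.
Posterior: α' = 25 + 89 = 114, β' = 7 + 7 = 14.
Predictive mean over an 8-second window = T·E[λ|data] = 8·114/14 = 456/7.

456/7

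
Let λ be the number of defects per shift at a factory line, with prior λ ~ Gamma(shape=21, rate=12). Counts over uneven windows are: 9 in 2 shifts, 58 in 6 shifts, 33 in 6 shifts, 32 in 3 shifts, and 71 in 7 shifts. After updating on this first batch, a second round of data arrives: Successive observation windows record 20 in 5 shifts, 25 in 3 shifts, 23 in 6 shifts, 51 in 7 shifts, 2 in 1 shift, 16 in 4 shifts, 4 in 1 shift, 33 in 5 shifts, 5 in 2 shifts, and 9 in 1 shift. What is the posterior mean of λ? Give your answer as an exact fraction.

412/71

Total count: 9 + 58 + 33 + 32 + 71 = 203.
Total exposure: 2 + 6 + 6 + 3 + 7 = 24 shifts.
After the first batch: Gamma(21 + 203, 12 + 24) = Gamma(224, 36).
Total count: 20 + 25 + 23 + 51 + 2 + 16 + 4 + 33 + 5 + 9 = 188.
Total exposure: 5 + 3 + 6 + 7 + 1 + 4 + 1 + 5 + 2 + 1 = 35 shifts.
After the second batch: Gamma(224 + 188, 36 + 35) = Gamma(412, 71).
Posterior mean = α'/β' = 412/71.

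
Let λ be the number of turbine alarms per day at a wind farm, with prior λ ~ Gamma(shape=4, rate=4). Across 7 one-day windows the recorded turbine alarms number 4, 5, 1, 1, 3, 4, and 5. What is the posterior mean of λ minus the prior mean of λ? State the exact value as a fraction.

16/11

Total count: 4 + 5 + 1 + 1 + 3 + 4 + 5 = 23.
Total exposure: 7 days.
Gamma(α, β) with Poisson data over total exposure Σt gives posterior Gamma(α+Σx, β+Σt) = Gamma(27, 11).
Posterior mean = 27/11 = 27/11; prior mean = 4/4 = 1. Difference = 27/11 − 1 = 16/11.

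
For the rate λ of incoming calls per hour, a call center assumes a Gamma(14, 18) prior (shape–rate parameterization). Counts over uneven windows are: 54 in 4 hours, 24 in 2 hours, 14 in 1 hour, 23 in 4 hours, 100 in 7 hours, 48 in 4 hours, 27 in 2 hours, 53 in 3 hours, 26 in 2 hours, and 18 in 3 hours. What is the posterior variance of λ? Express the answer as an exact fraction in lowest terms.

401/2500

Total count: 54 + 24 + 14 + 23 + 100 + 48 + 27 + 53 + 26 + 18 = 387.
Total exposure: 4 + 2 + 1 + 4 + 7 + 4 + 2 + 3 + 2 + 3 = 32 hours.
Posterior: α' = 14 + 387 = 401, β' = 18 + 32 = 50.
Posterior variance = α'/β'² = 401/2500.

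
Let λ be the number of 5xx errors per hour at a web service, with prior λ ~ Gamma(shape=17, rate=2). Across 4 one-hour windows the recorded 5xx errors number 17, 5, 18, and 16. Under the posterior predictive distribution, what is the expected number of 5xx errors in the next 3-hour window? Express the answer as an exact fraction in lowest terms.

Total count: 17 + 5 + 18 + 16 = 56.
Total exposure: 4 hours.
By Gamma–Poisson conjugacy, the posterior is Gamma(α + Σx, β + Σt) = Gamma(17 + 56, 2 + 4) = Gamma(73, 6).
Predictive mean over a 3-hour window = T·E[λ|data] = 3·73/6 = 73/2.

73/2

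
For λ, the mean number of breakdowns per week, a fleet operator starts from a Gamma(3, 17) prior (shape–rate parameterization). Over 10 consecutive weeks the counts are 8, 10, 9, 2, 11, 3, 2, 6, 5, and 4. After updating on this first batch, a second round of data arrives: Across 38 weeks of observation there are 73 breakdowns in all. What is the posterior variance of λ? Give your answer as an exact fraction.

Total count: 8 + 10 + 9 + 2 + 11 + 3 + 2 + 6 + 5 + 4 = 60.
Total exposure: 10 weeks.
After the first batch: Gamma(3 + 60, 17 + 10) = Gamma(63, 27).
Total count 73 over total exposure 38 weeks.
After the second batch: Gamma(63 + 73, 27 + 38) = Gamma(136, 65).
Posterior variance = α'/β'² = 136/4225.

136/4225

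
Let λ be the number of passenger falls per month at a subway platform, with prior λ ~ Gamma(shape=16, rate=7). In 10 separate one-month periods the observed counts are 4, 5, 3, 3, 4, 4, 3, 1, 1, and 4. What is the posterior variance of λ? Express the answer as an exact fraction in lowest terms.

Total count: 4 + 5 + 3 + 3 + 4 + 4 + 3 + 1 + 1 + 4 = 32.
Total exposure: 10 months.
The Gamma prior is conjugate for the Poisson rate, so λ | data ~ Gamma(16+32, 7+10) = Gamma(48, 17).
Posterior variance = α'/β'² = 48/289.

48/289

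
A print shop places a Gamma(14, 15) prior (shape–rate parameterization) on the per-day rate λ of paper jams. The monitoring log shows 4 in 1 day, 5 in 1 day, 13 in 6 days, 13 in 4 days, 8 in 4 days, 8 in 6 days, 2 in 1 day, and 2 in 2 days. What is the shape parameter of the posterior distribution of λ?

Total count: 4 + 5 + 13 + 13 + 8 + 8 + 2 + 2 = 55.
Total exposure: 1 + 1 + 6 + 4 + 4 + 6 + 1 + 2 = 25 days.
Gamma(α, β) with Poisson data over total exposure Σt gives posterior Gamma(α+Σx, β+Σt) = Gamma(69, 40).

69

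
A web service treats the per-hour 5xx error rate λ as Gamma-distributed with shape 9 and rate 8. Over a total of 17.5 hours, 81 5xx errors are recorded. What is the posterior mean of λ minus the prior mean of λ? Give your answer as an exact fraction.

Total count 81 over total exposure 17.5 hours.
Conjugate update: add total count to the shape and total exposure to the rate, giving Gamma(90, 51/2).
Posterior mean = 90/(51/2) = 60/17; prior mean = 9/8 = 9/8. Difference = 60/17 − 9/8 = 327/136.

327/136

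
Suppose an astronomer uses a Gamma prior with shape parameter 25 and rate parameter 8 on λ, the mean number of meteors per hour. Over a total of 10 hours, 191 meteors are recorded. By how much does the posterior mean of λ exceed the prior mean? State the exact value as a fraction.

71/8

Total count 191 over total exposure 10 hours.
Conjugate update: add total count to the shape and total exposure to the rate, giving Gamma(216, 18).
Posterior mean = 216/18 = 12; prior mean = 25/8 = 25/8. Difference = 12 − 25/8 = 71/8.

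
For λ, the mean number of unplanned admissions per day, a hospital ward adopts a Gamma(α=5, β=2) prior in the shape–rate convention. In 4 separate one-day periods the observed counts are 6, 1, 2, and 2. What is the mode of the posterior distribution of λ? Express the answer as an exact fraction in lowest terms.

Total count: 6 + 1 + 2 + 2 = 11.
Total exposure: 4 days.
Gamma(α, β) with Poisson data over total exposure Σt gives posterior Gamma(α+Σx, β+Σt) = Gamma(16, 6).
Posterior mode = (α'−1)/β' = 15/6 = 5/2.

5/2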